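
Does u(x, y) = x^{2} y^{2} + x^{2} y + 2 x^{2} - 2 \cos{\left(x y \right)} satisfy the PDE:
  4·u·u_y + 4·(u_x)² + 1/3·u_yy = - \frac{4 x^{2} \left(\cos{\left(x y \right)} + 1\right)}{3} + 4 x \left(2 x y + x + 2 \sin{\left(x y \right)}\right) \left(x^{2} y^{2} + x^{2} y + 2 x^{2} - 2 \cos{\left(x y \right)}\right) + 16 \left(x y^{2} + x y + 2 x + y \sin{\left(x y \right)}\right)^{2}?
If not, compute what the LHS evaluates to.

Answer: No, the LHS evaluates to \frac{2 x^{2} \left(\cos{\left(x y \right)} + 1\right)}{3} + 4 x \left(2 x y + x + 2 \sin{\left(x y \right)}\right) \left(x^{2} y^{2} + x^{2} y + 2 x^{2} - 2 \cos{\left(x y \right)}\right) + 16 \left(x y^{2} + x y + 2 x + y \sin{\left(x y \right)}\right)^{2}

Derivation:
Evaluate each term of the left-hand side for u = x^{2} y^{2} + x^{2} y + 2 x^{2} - 2 \cos{\left(x y \right)}.
Derivatives:
  u_y = 2 x^{2} y + x^{2} + 2 x \sin{\left(x y \right)}
  u_x = 2 x y^{2} + 2 x y + 4 x + 2 y \sin{\left(x y \right)}
  u_yy = 2 x^{2} \cos{\left(x y \right)} + 2 x^{2}
Terms:
  4·u·u_y = 4 x \left(2 x y + x + 2 \sin{\left(x y \right)}\right) \left(x^{2} y^{2} + x^{2} y + 2 x^{2} - 2 \cos{\left(x y \right)}\right)
  4·(u_x)² = 16 \left(x y^{2} + x y + 2 x + y \sin{\left(x y \right)}\right)^{2}
  1/3·u_yy = \frac{2 x^{2} \left(\cos{\left(x y \right)} + 1\right)}{3}
Sum: LHS = \frac{2 x^{2} \left(\cos{\left(x y \right)} + 1\right)}{3} + 4 x \left(2 x y + x + 2 \sin{\left(x y \right)}\right) \left(x^{2} y^{2} + x^{2} y + 2 x^{2} - 2 \cos{\left(x y \right)}\right) + 16 \left(x y^{2} + x y + 2 x + y \sin{\left(x y \right)}\right)^{2}
Given right-hand side: - \frac{4 x^{2} \left(\cos{\left(x y \right)} + 1\right)}{3} + 4 x \left(2 x y + x + 2 \sin{\left(x y \right)}\right) \left(x^{2} y^{2} + x^{2} y + 2 x^{2} - 2 \cos{\left(x y \right)}\right) + 16 \left(x y^{2} + x y + 2 x + y \sin{\left(x y \right)}\right)^{2}. Difference LHS − RHS = 2 x^{2} \left(\cos{\left(x y \right)} + 1\right) ≠ 0, so u is not a solution.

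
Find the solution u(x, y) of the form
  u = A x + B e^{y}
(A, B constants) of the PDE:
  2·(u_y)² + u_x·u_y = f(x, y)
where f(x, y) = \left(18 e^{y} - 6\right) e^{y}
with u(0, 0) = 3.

Answer: u(x, y) = - 2 x + 3 e^{y}

Derivation:
Substitute the ansatz u = A x + B e^{y} into the left-hand side.
Derivatives of the ansatz:
  u_y = B e^{y}
  u_x = A
Term by term:
  2·(u_y)² = 2 B^{2} e^{2 y}
  u_x·u_y = A B e^{y}
So the left-hand side equals
  A B e^{y} + 2 B^{2} e^{2 y}
This must equal f(x, y) = \left(18 e^{y} - 6\right) e^{y} identically.
Matching coefficients of the independent functions:
  [e^{y}]:  A B = -6
  [e^{2 y}]:  2 B^{2} = 18
These equations allow (A, B) = (-2, 3) or (2, -3).
Impose the point condition(s):
  u(0, 0) = 3  ⟹  B = 3
Only A = -2, B = 3 satisfies everything.
Hence u(x, y) = - 2 x + 3 e^{y}.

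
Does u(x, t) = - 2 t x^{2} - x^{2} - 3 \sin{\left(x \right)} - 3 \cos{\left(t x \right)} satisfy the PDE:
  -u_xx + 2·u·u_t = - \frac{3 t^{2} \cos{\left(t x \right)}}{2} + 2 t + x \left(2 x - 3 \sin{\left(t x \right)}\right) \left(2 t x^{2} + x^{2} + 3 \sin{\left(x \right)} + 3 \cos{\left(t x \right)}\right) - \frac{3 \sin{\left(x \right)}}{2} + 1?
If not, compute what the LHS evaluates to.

Answer: No, the LHS evaluates to - 3 t^{2} \cos{\left(t x \right)} + 4 t + 2 x \left(2 x - 3 \sin{\left(t x \right)}\right) \left(2 t x^{2} + x^{2} + 3 \sin{\left(x \right)} + 3 \cos{\left(t x \right)}\right) - 3 \sin{\left(x \right)} + 2

Derivation:
Evaluate each term of the left-hand side for u = - 2 t x^{2} - x^{2} - 3 \sin{\left(x \right)} - 3 \cos{\left(t x \right)}.
Derivatives:
  u_xx = 3 t^{2} \cos{\left(t x \right)} - 4 t + 3 \sin{\left(x \right)} - 2
  u_t = - 2 x^{2} + 3 x \sin{\left(t x \right)}
Terms:
  -u_xx = - 3 t^{2} \cos{\left(t x \right)} + 4 t - 3 \sin{\left(x \right)} + 2
  2·u·u_t = 2 x \left(2 x - 3 \sin{\left(t x \right)}\right) \left(2 t x^{2} + x^{2} + 3 \sin{\left(x \right)} + 3 \cos{\left(t x \right)}\right)
Sum: LHS = - 3 t^{2} \cos{\left(t x \right)} + 4 t + 2 x \left(2 x - 3 \sin{\left(t x \right)}\right) \left(2 t x^{2} + x^{2} + 3 \sin{\left(x \right)} + 3 \cos{\left(t x \right)}\right) - 3 \sin{\left(x \right)} + 2
Given right-hand side: - \frac{3 t^{2} \cos{\left(t x \right)}}{2} + 2 t + x \left(2 x - 3 \sin{\left(t x \right)}\right) \left(2 t x^{2} + x^{2} + 3 \sin{\left(x \right)} + 3 \cos{\left(t x \right)}\right) - \frac{3 \sin{\left(x \right)}}{2} + 1. Difference LHS − RHS = - \frac{3 t^{2} \cos{\left(t x \right)}}{2} + 2 t + x \left(2 x - 3 \sin{\left(t x \right)}\right) \left(2 t x^{2} + x^{2} + 3 \sin{\left(x \right)} + 3 \cos{\left(t x \right)}\right) - \frac{3 \sin{\left(x \right)}}{2} + 1 ≠ 0, so u is not a solution.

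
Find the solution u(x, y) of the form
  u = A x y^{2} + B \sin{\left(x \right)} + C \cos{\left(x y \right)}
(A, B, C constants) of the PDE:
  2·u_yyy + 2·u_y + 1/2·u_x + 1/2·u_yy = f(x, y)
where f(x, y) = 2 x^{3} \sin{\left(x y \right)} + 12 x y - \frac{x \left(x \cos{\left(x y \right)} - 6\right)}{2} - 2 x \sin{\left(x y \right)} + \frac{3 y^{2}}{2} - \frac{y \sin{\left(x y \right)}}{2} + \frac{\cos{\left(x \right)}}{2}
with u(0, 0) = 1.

Substitute the ansatz u = A x y^{2} + B \sin{\left(x \right)} + C \cos{\left(x y \right)} into the left-hand side.
Derivatives of the ansatz:
  u_yyy = C x^{3} \sin{\left(x y \right)}
  u_y = 2 A x y - C x \sin{\left(x y \right)}
  u_x = A y^{2} + B \cos{\left(x \right)} - C y \sin{\left(x y \right)}
  u_yy = 2 A x - C x^{2} \cos{\left(x y \right)}
Term by term:
  2·u_yyy = 2 C x^{3} \sin{\left(x y \right)}
  2·u_y = 4 A x y - 2 C x \sin{\left(x y \right)}
  1/2·u_x = \frac{A y^{2}}{2} + \frac{B \cos{\left(x \right)}}{2} - \frac{C y \sin{\left(x y \right)}}{2}
  1/2·u_yy = A x - \frac{C x^{2} \cos{\left(x y \right)}}{2}
So the left-hand side equals
  4 A x y + A x + \frac{A y^{2}}{2} + \frac{B \cos{\left(x \right)}}{2} + 2 C x^{3} \sin{\left(x y \right)} - \frac{C x^{2} \cos{\left(x y \right)}}{2} - 2 C x \sin{\left(x y \right)} - \frac{C y \sin{\left(x y \right)}}{2}
This must equal f(x, y) identically; expanded, f = 2 x^{3} \sin{\left(x y \right)} - \frac{x^{2} \cos{\left(x y \right)}}{2} + 12 x y - 2 x \sin{\left(x y \right)} + 3 x + \frac{3 y^{2}}{2} - \frac{y \sin{\left(x y \right)}}{2} + \frac{\cos{\left(x \right)}}{2}.
Matching coefficients of the independent functions:
  [x]:  A = 3
  [y^{2}]:  \frac{A}{2} = \frac{3}{2}
  [x y]:  4 A = 12
  [x \sin{\left(x y \right)}]:  - 2 C = -2
  [x^{2} \cos{\left(x y \right)}, y \sin{\left(x y \right)}]:  - \frac{C}{2} = - \frac{1}{2}
  [x^{3} \sin{\left(x y \right)}]:  2 C = 2
  [\cos{\left(x \right)}]:  \frac{B}{2} = \frac{1}{2}
Solving: A = 3, B = 1, C = 1.
Check against the point condition:
  u(0, 0) = 1  ⟹  C = 1  ✓
Hence u(x, y) = 3 x y^{2} + \sin{\left(x \right)} + \cos{\left(x y \right)}.

Answer: u(x, y) = 3 x y^{2} + \sin{\left(x \right)} + \cos{\left(x y \right)}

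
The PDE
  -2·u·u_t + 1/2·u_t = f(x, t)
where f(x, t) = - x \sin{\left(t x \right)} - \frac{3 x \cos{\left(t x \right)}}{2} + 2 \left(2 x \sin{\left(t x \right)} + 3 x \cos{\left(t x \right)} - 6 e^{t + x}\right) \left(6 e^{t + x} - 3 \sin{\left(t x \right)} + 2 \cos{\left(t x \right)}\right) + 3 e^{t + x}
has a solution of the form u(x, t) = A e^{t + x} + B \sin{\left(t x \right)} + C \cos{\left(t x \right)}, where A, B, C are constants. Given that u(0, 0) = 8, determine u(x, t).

Substitute the ansatz u = A e^{t + x} + B \sin{\left(t x \right)} + C \cos{\left(t x \right)} into the left-hand side.
Derivatives of the ansatz:
  u_t = A e^{t} e^{x} + B x \cos{\left(t x \right)} - C x \sin{\left(t x \right)}
Term by term:
  -2·u·u_t = - 2 A^{2} e^{2 t} e^{2 x} - 2 A B x e^{t} e^{x} \cos{\left(t x \right)} - 2 A B e^{t} e^{x} \sin{\left(t x \right)} + 2 A C x e^{t} e^{x} \sin{\left(t x \right)} - 2 A C e^{t} e^{x} \cos{\left(t x \right)} - 2 B^{2} x \sin{\left(t x \right)} \cos{\left(t x \right)} + 2 B C x \sin^{2}{\left(t x \right)} - 2 B C x \cos^{2}{\left(t x \right)} + 2 C^{2} x \sin{\left(t x \right)} \cos{\left(t x \right)}
  1/2·u_t = \frac{A e^{t} e^{x}}{2} + \frac{B x \cos{\left(t x \right)}}{2} - \frac{C x \sin{\left(t x \right)}}{2}
So the left-hand side equals
  - 2 A^{2} e^{2 t} e^{2 x} - 2 A B x e^{t} e^{x} \cos{\left(t x \right)} - 2 A B e^{t} e^{x} \sin{\left(t x \right)} + 2 A C x e^{t} e^{x} \sin{\left(t x \right)} - 2 A C e^{t} e^{x} \cos{\left(t x \right)} + \frac{A e^{t} e^{x}}{2} - 2 B^{2} x \sin{\left(t x \right)} \cos{\left(t x \right)} + 2 B C x \sin^{2}{\left(t x \right)} - 2 B C x \cos^{2}{\left(t x \right)} + \frac{B x \cos{\left(t x \right)}}{2} + 2 C^{2} x \sin{\left(t x \right)} \cos{\left(t x \right)} - \frac{C x \sin{\left(t x \right)}}{2}
This must equal f(x, t) identically; expanded, f = 24 x e^{t} e^{x} \sin{\left(t x \right)} + 36 x e^{t} e^{x} \cos{\left(t x \right)} - 12 x \sin^{2}{\left(t x \right)} - 10 x \sin{\left(t x \right)} \cos{\left(t x \right)} - x \sin{\left(t x \right)} + 12 x \cos^{2}{\left(t x \right)} - \frac{3 x \cos{\left(t x \right)}}{2} - 72 e^{2 t} e^{2 x} + 36 e^{t} e^{x} \sin{\left(t x \right)} - 24 e^{t} e^{x} \cos{\left(t x \right)} + 3 e^{t} e^{x}.
Matching coefficients of the independent functions:
  [x \sin{\left(t x \right)}]:  - \frac{C}{2} = -1
  [x \sin^{2}{\left(t x \right)}]:  2 B C = -12
  [x \cos{\left(t x \right)}]:  \frac{B}{2} = - \frac{3}{2}
  [x \cos^{2}{\left(t x \right)}]:  - 2 B C = 12
  [e^{t} e^{x}]:  \frac{A}{2} = 3
  [e^{2 t} e^{2 x}]:  - 2 A^{2} = -72
  [x \sin{\left(t x \right)} \cos{\left(t x \right)}]:  - 2 B^{2} + 2 C^{2} = -10
  [e^{t} e^{x} \sin{\left(t x \right)}, x e^{t} e^{x} \cos{\left(t x \right)}]:  - 2 A B = 36
  [e^{t} e^{x} \cos{\left(t x \right)}]:  - 2 A C = -24
  [x e^{t} e^{x} \sin{\left(t x \right)}]:  2 A C = 24
Solving: A = 6, B = -3, C = 2.
Check against the point condition:
  u(0, 0) = 8  ⟹  A + C = 8  ✓
Hence u(x, t) = 6 e^{t + x} - 3 \sin{\left(t x \right)} + 2 \cos{\left(t x \right)}.

Answer: u(x, t) = 6 e^{t + x} - 3 \sin{\left(t x \right)} + 2 \cos{\left(t x \right)}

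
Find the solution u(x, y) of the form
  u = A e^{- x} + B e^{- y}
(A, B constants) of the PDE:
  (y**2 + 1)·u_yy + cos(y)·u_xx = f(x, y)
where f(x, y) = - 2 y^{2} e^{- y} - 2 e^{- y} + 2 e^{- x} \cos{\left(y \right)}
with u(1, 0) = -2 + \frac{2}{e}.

Substitute the ansatz u = A e^{- x} + B e^{- y} into the left-hand side.
Derivatives of the ansatz:
  u_yy = B e^{- y}
  u_xx = A e^{- x}
Term by term:
  (y**2 + 1)·u_yy = B y^{2} e^{- y} + B e^{- y}
  cos(y)·u_xx = A e^{- x} \cos{\left(y \right)}
So the left-hand side equals
  A e^{- x} \cos{\left(y \right)} + B y^{2} e^{- y} + B e^{- y}
This must equal f(x, y) = - 2 y^{2} e^{- y} - 2 e^{- y} + 2 e^{- x} \cos{\left(y \right)} identically.
Matching coefficients of the independent functions:
  [y^{2} e^{- y}, e^{- y}]:  B = -2
  [e^{- x} \cos{\left(y \right)}]:  A = 2
Solving: A = 2, B = -2.
Check against the point condition:
  u(1, 0) = -2 + \frac{2}{e}  ⟹  \frac{A}{e} + B = -2 + \frac{2}{e}  ✓
Hence u(x, y) = - 2 e^{- y} + 2 e^{- x}.

Answer: u(x, y) = - 2 e^{- y} + 2 e^{- x}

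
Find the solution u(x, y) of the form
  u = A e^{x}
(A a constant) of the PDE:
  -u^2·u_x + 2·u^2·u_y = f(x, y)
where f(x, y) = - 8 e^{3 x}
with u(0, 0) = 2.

Substitute the ansatz u = A e^{x} into the left-hand side.
Derivatives of the ansatz:
  u_x = A e^{x}
  u_y = 0
Term by term:
  -u^2·u_x = - A^{3} e^{3 x}
  2·u^2·u_y = 0
So the left-hand side equals
  - A^{3} e^{3 x}
This must equal f(x, y) = - 8 e^{3 x} identically.
Matching coefficients of the independent functions:
  [e^{3 x}]:  - A^{3} = -8
Solving: A = 2.
Check against the point condition:
  u(0, 0) = 2  ⟹  A = 2  ✓
Hence u(x, y) = 2 e^{x}.

Answer: u(x, y) = 2 e^{x}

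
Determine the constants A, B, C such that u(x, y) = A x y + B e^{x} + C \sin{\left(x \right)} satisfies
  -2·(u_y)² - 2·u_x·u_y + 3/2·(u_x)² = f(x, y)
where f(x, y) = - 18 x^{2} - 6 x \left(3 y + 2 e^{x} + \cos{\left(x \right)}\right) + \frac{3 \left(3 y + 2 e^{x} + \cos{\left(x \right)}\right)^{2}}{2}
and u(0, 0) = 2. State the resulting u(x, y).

Substitute the ansatz u = A x y + B e^{x} + C \sin{\left(x \right)} into the left-hand side.
Derivatives of the ansatz:
  u_y = A x
  u_x = A y + B e^{x} + C \cos{\left(x \right)}
Term by term:
  -2·(u_y)² = - 2 A^{2} x^{2}
  -2·u_x·u_y = - 2 A^{2} x y - 2 A B x e^{x} - 2 A C x \cos{\left(x \right)}
  3/2·(u_x)² = \frac{3 A^{2} y^{2}}{2} + 3 A B y e^{x} + 3 A C y \cos{\left(x \right)} + \frac{3 B^{2} e^{2 x}}{2} + 3 B C e^{x} \cos{\left(x \right)} + \frac{3 C^{2} \cos^{2}{\left(x \right)}}{2}
So the left-hand side equals
  - 2 A^{2} x^{2} - 2 A^{2} x y + \frac{3 A^{2} y^{2}}{2} - 2 A B x e^{x} + 3 A B y e^{x} - 2 A C x \cos{\left(x \right)} + 3 A C y \cos{\left(x \right)} + \frac{3 B^{2} e^{2 x}}{2} + 3 B C e^{x} \cos{\left(x \right)} + \frac{3 C^{2} \cos^{2}{\left(x \right)}}{2}
This must equal f(x, y) identically; expanded, f = - 18 x^{2} - 18 x y - 12 x e^{x} - 6 x \cos{\left(x \right)} + \frac{27 y^{2}}{2} + 18 y e^{x} + 9 y \cos{\left(x \right)} + 6 e^{2 x} + 6 e^{x} \cos{\left(x \right)} + \frac{3 \cos^{2}{\left(x \right)}}{2}.
Matching coefficients of the independent functions:
  [x^{2}, x y]:  - 2 A^{2} = -18
  [y^{2}]:  \frac{3 A^{2}}{2} = \frac{27}{2}
  [x e^{x}]:  - 2 A B = -12
  [x \cos{\left(x \right)}]:  - 2 A C = -6
  [y e^{x}]:  3 A B = 18
  [y \cos{\left(x \right)}]:  3 A C = 9
  [e^{x} \cos{\left(x \right)}]:  3 B C = 6
  [e^{2 x}]:  \frac{3 B^{2}}{2} = 6
  [\cos^{2}{\left(x \right)}]:  \frac{3 C^{2}}{2} = \frac{3}{2}
These equations allow (A, B, C) = (-3, -2, -1) or (3, 2, 1).
Impose the point condition(s):
  u(0, 0) = 2  ⟹  B = 2
Only A = 3, B = 2, C = 1 satisfies everything.
Hence u(x, y) = 3 x y + 2 e^{x} + \sin{\left(x \right)}.

Answer: u(x, y) = 3 x y + 2 e^{x} + \sin{\left(x \right)}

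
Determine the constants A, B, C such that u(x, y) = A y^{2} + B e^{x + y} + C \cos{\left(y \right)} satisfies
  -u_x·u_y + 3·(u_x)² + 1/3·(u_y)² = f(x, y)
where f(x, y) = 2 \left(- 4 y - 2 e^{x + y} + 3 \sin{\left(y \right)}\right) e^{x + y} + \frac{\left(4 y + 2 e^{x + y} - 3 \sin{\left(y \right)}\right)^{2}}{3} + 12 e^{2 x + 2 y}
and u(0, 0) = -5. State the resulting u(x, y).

Answer: u(x, y) = - 2 y^{2} - 2 e^{x + y} - 3 \cos{\left(y \right)}

Derivation:
Substitute the ansatz u = A y^{2} + B e^{x + y} + C \cos{\left(y \right)} into the left-hand side.
Derivatives of the ansatz:
  u_x = B e^{x} e^{y}
  u_y = 2 A y + B e^{x} e^{y} - C \sin{\left(y \right)}
Term by term:
  -u_x·u_y = - 2 A B y e^{x} e^{y} - B^{2} e^{2 x} e^{2 y} + B C e^{x} e^{y} \sin{\left(y \right)}
  3·(u_x)² = 3 B^{2} e^{2 x} e^{2 y}
  1/3·(u_y)² = \frac{4 A^{2} y^{2}}{3} + \frac{4 A B y e^{x} e^{y}}{3} - \frac{4 A C y \sin{\left(y \right)}}{3} + \frac{B^{2} e^{2 x} e^{2 y}}{3} - \frac{2 B C e^{x} e^{y} \sin{\left(y \right)}}{3} + \frac{C^{2} \sin^{2}{\left(y \right)}}{3}
So the left-hand side equals
  \frac{4 A^{2} y^{2}}{3} - \frac{2 A B y e^{x} e^{y}}{3} - \frac{4 A C y \sin{\left(y \right)}}{3} + \frac{7 B^{2} e^{2 x} e^{2 y}}{3} + \frac{B C e^{x} e^{y} \sin{\left(y \right)}}{3} + \frac{C^{2} \sin^{2}{\left(y \right)}}{3}
This must equal f(x, y) identically; expanded, f = \frac{16 y^{2}}{3} - \frac{8 y e^{x} e^{y}}{3} - 8 y \sin{\left(y \right)} + \frac{28 e^{2 x} e^{2 y}}{3} + 2 e^{x} e^{y} \sin{\left(y \right)} + 3 \sin^{2}{\left(y \right)}.
Matching coefficients of the independent functions:
  [y^{2}]:  \frac{4 A^{2}}{3} = \frac{16}{3}
  [y \sin{\left(y \right)}]:  - \frac{4 A C}{3} = -8
  [e^{2 x} e^{2 y}]:  \frac{7 B^{2}}{3} = \frac{28}{3}
  [y e^{x} e^{y}]:  - \frac{2 A B}{3} = - \frac{8}{3}
  [e^{x} e^{y} \sin{\left(y \right)}]:  \frac{B C}{3} = 2
  [\sin^{2}{\left(y \right)}]:  \frac{C^{2}}{3} = 3
These equations allow (A, B, C) = (-2, -2, -3) or (2, 2, 3).
Impose the point condition(s):
  u(0, 0) = -5  ⟹  B + C = -5
Only A = -2, B = -2, C = -3 satisfies everything.
Hence u(x, y) = - 2 y^{2} - 2 e^{x + y} - 3 \cos{\left(y \right)}.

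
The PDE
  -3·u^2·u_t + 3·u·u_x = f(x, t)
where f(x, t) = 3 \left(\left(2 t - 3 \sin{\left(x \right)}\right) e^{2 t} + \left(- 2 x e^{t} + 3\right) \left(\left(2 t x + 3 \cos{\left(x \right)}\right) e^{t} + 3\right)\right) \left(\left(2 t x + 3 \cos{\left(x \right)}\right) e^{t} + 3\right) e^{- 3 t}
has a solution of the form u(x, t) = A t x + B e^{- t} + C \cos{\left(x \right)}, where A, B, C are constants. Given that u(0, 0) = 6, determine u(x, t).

Substitute the ansatz u = A t x + B e^{- t} + C \cos{\left(x \right)} into the left-hand side.
Derivatives of the ansatz:
  u_t = A x - B e^{- t}
  u_x = A t - C \sin{\left(x \right)}
Term by term:
  -3·u^2·u_t = - 3 A^{3} t^{2} x^{3} + 3 A^{2} B t^{2} x^{2} e^{- t} - 6 A^{2} B t x^{2} e^{- t} - 6 A^{2} C t x^{2} \cos{\left(x \right)} + 6 A B^{2} t x e^{- 2 t} - 3 A B^{2} x e^{- 2 t} + 6 A B C t x e^{- t} \cos{\left(x \right)} - 6 A B C x e^{- t} \cos{\left(x \right)} - 3 A C^{2} x \cos^{2}{\left(x \right)} + 3 B^{3} e^{- 3 t} + 6 B^{2} C e^{- 2 t} \cos{\left(x \right)} + 3 B C^{2} e^{- t} \cos^{2}{\left(x \right)}
  3·u·u_x = 3 A^{2} t^{2} x + 3 A B t e^{- t} - 3 A C t x \sin{\left(x \right)} + 3 A C t \cos{\left(x \right)} - 3 B C e^{- t} \sin{\left(x \right)} - 3 C^{2} \sin{\left(x \right)} \cos{\left(x \right)}
So the left-hand side equals
  - 3 A^{3} t^{2} x^{3} + 3 A^{2} B t^{2} x^{2} e^{- t} - 6 A^{2} B t x^{2} e^{- t} - 6 A^{2} C t x^{2} \cos{\left(x \right)} + 3 A^{2} t^{2} x + 6 A B^{2} t x e^{- 2 t} - 3 A B^{2} x e^{- 2 t} + 6 A B C t x e^{- t} \cos{\left(x \right)} - 6 A B C x e^{- t} \cos{\left(x \right)} + 3 A B t e^{- t} - 3 A C^{2} x \cos^{2}{\left(x \right)} - 3 A C t x \sin{\left(x \right)} + 3 A C t \cos{\left(x \right)} + 3 B^{3} e^{- 3 t} + 6 B^{2} C e^{- 2 t} \cos{\left(x \right)} + 3 B C^{2} e^{- t} \cos^{2}{\left(x \right)} - 3 B C e^{- t} \sin{\left(x \right)} - 3 C^{2} \sin{\left(x \right)} \cos{\left(x \right)}
This must equal f(x, t) identically; expanded, f = - 24 t^{2} x^{3} + 36 t^{2} x^{2} e^{- t} + 12 t^{2} x - 72 t x^{2} \cos{\left(x \right)} - 72 t x^{2} e^{- t} - 18 t x \sin{\left(x \right)} + 108 t x e^{- t} \cos{\left(x \right)} + 108 t x e^{- 2 t} + 18 t \cos{\left(x \right)} + 18 t e^{- t} - 54 x \cos^{2}{\left(x \right)} - 108 x e^{- t} \cos{\left(x \right)} - 54 x e^{- 2 t} - 27 \sin{\left(x \right)} \cos{\left(x \right)} - 27 e^{- t} \sin{\left(x \right)} + 81 e^{- t} \cos^{2}{\left(x \right)} + 162 e^{- 2 t} \cos{\left(x \right)} + 81 e^{- 3 t}.
Matching coefficients of the independent functions:
(each divided by its leading coefficient; functions giving the same equation are listed together)
  [t e^{- t}]:  A B - 6 = 0
  [t \cos{\left(x \right)}, t x \sin{\left(x \right)}]:  A C - 6 = 0
  [t^{2} x]:  A^{2} - 4 = 0
  [t^{2} x^{3}]:  A^{3} - 8 = 0
  [x e^{- 2 t}, t x e^{- 2 t}]:  A B^{2} - 18 = 0
  [x \cos^{2}{\left(x \right)}]:  A C^{2} - 18 = 0
  [e^{- 2 t} \cos{\left(x \right)}]:  B^{2} C - 27 = 0
  [e^{- t} \sin{\left(x \right)}]:  B C - 9 = 0
  [e^{- t} \cos^{2}{\left(x \right)}]:  B C^{2} - 27 = 0
  [\sin{\left(x \right)} \cos{\left(x \right)}]:  C^{2} - 9 = 0
  [t x^{2} e^{- t}, t^{2} x^{2} e^{- t}]:  A^{2} B - 12 = 0
  [t x^{2} \cos{\left(x \right)}]:  A^{2} C - 12 = 0
  [x e^{- t} \cos{\left(x \right)}, t x e^{- t} \cos{\left(x \right)}]:  A B C - 18 = 0
  [e^{- 3 t}]:  B^{3} - 27 = 0
Solving: A = 2, B = 3, C = 3.
Check against the point condition:
  u(0, 0) = 6  ⟹  B + C = 6  ✓
Hence u(x, t) = 2 t x + 3 \cos{\left(x \right)} + 3 e^{- t}.

Answer: u(x, t) = 2 t x + 3 \cos{\left(x \right)} + 3 e^{- t}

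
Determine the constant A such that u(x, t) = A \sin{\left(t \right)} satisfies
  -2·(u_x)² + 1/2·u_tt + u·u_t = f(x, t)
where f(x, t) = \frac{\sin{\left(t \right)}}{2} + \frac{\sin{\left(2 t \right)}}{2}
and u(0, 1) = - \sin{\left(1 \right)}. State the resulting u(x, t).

Substitute the ansatz u = A \sin{\left(t \right)} into the left-hand side.
Derivatives of the ansatz:
  u_x = 0
  u_tt = - A \sin{\left(t \right)}
  u_t = A \cos{\left(t \right)}
Term by term:
  -2·(u_x)² = 0
  1/2·u_tt = - \frac{A \sin{\left(t \right)}}{2}
  u·u_t = A^{2} \sin{\left(t \right)} \cos{\left(t \right)}
So the left-hand side equals
  A^{2} \sin{\left(t \right)} \cos{\left(t \right)} - \frac{A \sin{\left(t \right)}}{2}
This must equal f(x, t) identically; expanded, f = \sin{\left(t \right)} \cos{\left(t \right)} + \frac{\sin{\left(t \right)}}{2}.
Matching coefficients of the independent functions:
  [\sin{\left(t \right)} \cos{\left(t \right)}]:  A^{2} = 1
  [\sin{\left(t \right)}]:  - \frac{A}{2} = \frac{1}{2}
Solving: A = -1.
Check against the point condition:
  u(0, 1) = - \sin{\left(1 \right)}  ⟹  A \sin{\left(1 \right)} = - \sin{\left(1 \right)}  ✓
Hence u(x, t) = - \sin{\left(t \right)}.

Answer: u(x, t) = - \sin{\left(t \right)}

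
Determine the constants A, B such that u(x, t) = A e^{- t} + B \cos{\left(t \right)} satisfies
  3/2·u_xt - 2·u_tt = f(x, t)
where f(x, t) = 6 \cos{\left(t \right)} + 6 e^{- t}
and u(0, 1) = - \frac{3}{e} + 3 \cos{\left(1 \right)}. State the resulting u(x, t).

Substitute the ansatz u = A e^{- t} + B \cos{\left(t \right)} into the left-hand side.
Derivatives of the ansatz:
  u_xt = 0
  u_tt = A e^{- t} - B \cos{\left(t \right)}
Term by term:
  3/2·u_xt = 0
  -2·u_tt = - 2 A e^{- t} + 2 B \cos{\left(t \right)}
So the left-hand side equals
  - 2 A e^{- t} + 2 B \cos{\left(t \right)}
This must equal f(x, t) = 6 \cos{\left(t \right)} + 6 e^{- t} identically.
Matching coefficients of the independent functions:
  [e^{- t}]:  - 2 A = 6
  [\cos{\left(t \right)}]:  2 B = 6
Solving: A = -3, B = 3.
Check against the point condition:
  u(0, 1) = - \frac{3}{e} + 3 \cos{\left(1 \right)}  ⟹  \frac{A}{e} + B \cos{\left(1 \right)} = - \frac{3}{e} + 3 \cos{\left(1 \right)}  ✓
Hence u(x, t) = 3 \cos{\left(t \right)} - 3 e^{- t}.

Answer: u(x, t) = 3 \cos{\left(t \right)} - 3 e^{- t}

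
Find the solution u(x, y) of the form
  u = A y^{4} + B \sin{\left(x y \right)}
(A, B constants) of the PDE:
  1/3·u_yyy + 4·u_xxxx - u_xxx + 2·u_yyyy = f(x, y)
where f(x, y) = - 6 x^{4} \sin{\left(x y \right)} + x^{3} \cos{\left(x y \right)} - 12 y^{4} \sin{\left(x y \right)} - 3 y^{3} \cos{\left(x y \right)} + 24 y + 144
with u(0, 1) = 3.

Substitute the ansatz u = A y^{4} + B \sin{\left(x y \right)} into the left-hand side.
Derivatives of the ansatz:
  u_yyy = 24 A y - B x^{3} \cos{\left(x y \right)}
  u_xxxx = B y^{4} \sin{\left(x y \right)}
  u_xxx = - B y^{3} \cos{\left(x y \right)}
  u_yyyy = 24 A + B x^{4} \sin{\left(x y \right)}
Term by term:
  1/3·u_yyy = 8 A y - \frac{B x^{3} \cos{\left(x y \right)}}{3}
  4·u_xxxx = 4 B y^{4} \sin{\left(x y \right)}
  -u_xxx = B y^{3} \cos{\left(x y \right)}
  2·u_yyyy = 48 A + 2 B x^{4} \sin{\left(x y \right)}
So the left-hand side equals
  8 A y + 48 A + 2 B x^{4} \sin{\left(x y \right)} - \frac{B x^{3} \cos{\left(x y \right)}}{3} + 4 B y^{4} \sin{\left(x y \right)} + B y^{3} \cos{\left(x y \right)}
This must equal f(x, y) = - 6 x^{4} \sin{\left(x y \right)} + x^{3} \cos{\left(x y \right)} - 12 y^{4} \sin{\left(x y \right)} - 3 y^{3} \cos{\left(x y \right)} + 24 y + 144 identically.
Matching coefficients of the independent functions:
  [constant term]:  48 A = 144
  [y]:  8 A = 24
  [x^{3} \cos{\left(x y \right)}]:  - \frac{B}{3} = 1
  [x^{4} \sin{\left(x y \right)}]:  2 B = -6
  [y^{3} \cos{\left(x y \right)}]:  B = -3
  [y^{4} \sin{\left(x y \right)}]:  4 B = -12
Solving: A = 3, B = -3.
Check against the point condition:
  u(0, 1) = 3  ⟹  A = 3  ✓
Hence u(x, y) = 3 y^{4} - 3 \sin{\left(x y \right)}.

Answer: u(x, y) = 3 y^{4} - 3 \sin{\left(x y \right)}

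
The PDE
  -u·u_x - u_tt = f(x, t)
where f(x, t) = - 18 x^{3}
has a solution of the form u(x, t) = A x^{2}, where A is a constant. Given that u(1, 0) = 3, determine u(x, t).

Substitute the ansatz u = A x^{2} into the left-hand side.
Derivatives of the ansatz:
  u_x = 2 A x
  u_tt = 0
Term by term:
  -u·u_x = - 2 A^{2} x^{3}
  -u_tt = 0
So the left-hand side equals
  - 2 A^{2} x^{3}
This must equal f(x, t) = - 18 x^{3} identically.
Matching coefficients of the independent functions:
  [x^{3}]:  - 2 A^{2} = -18
These equations allow (A) = (-3) or (3).
Impose the point condition(s):
  u(1, 0) = 3  ⟹  A = 3
Only A = 3 satisfies everything.
Hence u(x, t) = 3 x^{2}.

Answer: u(x, t) = 3 x^{2}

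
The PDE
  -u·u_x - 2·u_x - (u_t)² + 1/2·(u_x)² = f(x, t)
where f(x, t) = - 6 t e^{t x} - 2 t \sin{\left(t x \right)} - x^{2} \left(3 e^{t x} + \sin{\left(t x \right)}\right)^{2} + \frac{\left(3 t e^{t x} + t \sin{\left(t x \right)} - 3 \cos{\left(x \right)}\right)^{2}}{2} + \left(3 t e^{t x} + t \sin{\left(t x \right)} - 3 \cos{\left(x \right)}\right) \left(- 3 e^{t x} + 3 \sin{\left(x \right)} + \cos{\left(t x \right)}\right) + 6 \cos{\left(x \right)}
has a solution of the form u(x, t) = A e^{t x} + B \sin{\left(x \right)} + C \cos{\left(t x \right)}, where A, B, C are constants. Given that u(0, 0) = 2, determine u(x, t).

Substitute the ansatz u = A e^{t x} + B \sin{\left(x \right)} + C \cos{\left(t x \right)} into the left-hand side.
Derivatives of the ansatz:
  u_x = A t e^{t x} + B \cos{\left(x \right)} - C t \sin{\left(t x \right)}
  u_t = A x e^{t x} - C x \sin{\left(t x \right)}
Term by term:
  -u·u_x = - A^{2} t e^{2 t x} - A B t e^{t x} \sin{\left(x \right)} - A B e^{t x} \cos{\left(x \right)} + A C t e^{t x} \sin{\left(t x \right)} - A C t e^{t x} \cos{\left(t x \right)} - B^{2} \sin{\left(x \right)} \cos{\left(x \right)} + B C t \sin{\left(x \right)} \sin{\left(t x \right)} - B C \cos{\left(x \right)} \cos{\left(t x \right)} + C^{2} t \sin{\left(t x \right)} \cos{\left(t x \right)}
  -2·u_x = - 2 A t e^{t x} - 2 B \cos{\left(x \right)} + 2 C t \sin{\left(t x \right)}
  -(u_t)² = - A^{2} x^{2} e^{2 t x} + 2 A C x^{2} e^{t x} \sin{\left(t x \right)} - C^{2} x^{2} \sin^{2}{\left(t x \right)}
  1/2·(u_x)² = \frac{A^{2} t^{2} e^{2 t x}}{2} + A B t e^{t x} \cos{\left(x \right)} - A C t^{2} e^{t x} \sin{\left(t x \right)} + \frac{B^{2} \cos^{2}{\left(x \right)}}{2} - B C t \sin{\left(t x \right)} \cos{\left(x \right)} + \frac{C^{2} t^{2} \sin^{2}{\left(t x \right)}}{2}
So the left-hand side equals
  \frac{A^{2} t^{2} e^{2 t x}}{2} - A^{2} t e^{2 t x} - A^{2} x^{2} e^{2 t x} - A B t e^{t x} \sin{\left(x \right)} + A B t e^{t x} \cos{\left(x \right)} - A B e^{t x} \cos{\left(x \right)} - A C t^{2} e^{t x} \sin{\left(t x \right)} + A C t e^{t x} \sin{\left(t x \right)} - A C t e^{t x} \cos{\left(t x \right)} + 2 A C x^{2} e^{t x} \sin{\left(t x \right)} - 2 A t e^{t x} - B^{2} \sin{\left(x \right)} \cos{\left(x \right)} + \frac{B^{2} \cos^{2}{\left(x \right)}}{2} + B C t \sin{\left(x \right)} \sin{\left(t x \right)} - B C t \sin{\left(t x \right)} \cos{\left(x \right)} - B C \cos{\left(x \right)} \cos{\left(t x \right)} - 2 B \cos{\left(x \right)} + \frac{C^{2} t^{2} \sin^{2}{\left(t x \right)}}{2} + C^{2} t \sin{\left(t x \right)} \cos{\left(t x \right)} - C^{2} x^{2} \sin^{2}{\left(t x \right)} + 2 C t \sin{\left(t x \right)}
This must equal f(x, t) identically; expanded, f = \frac{9 t^{2} e^{2 t x}}{2} + 3 t^{2} e^{t x} \sin{\left(t x \right)} + \frac{t^{2} \sin^{2}{\left(t x \right)}}{2} - 9 t e^{2 t x} + 9 t e^{t x} \sin{\left(x \right)} - 3 t e^{t x} \sin{\left(t x \right)} - 9 t e^{t x} \cos{\left(x \right)} + 3 t e^{t x} \cos{\left(t x \right)} - 6 t e^{t x} + 3 t \sin{\left(x \right)} \sin{\left(t x \right)} - 3 t \sin{\left(t x \right)} \cos{\left(x \right)} + t \sin{\left(t x \right)} \cos{\left(t x \right)} - 2 t \sin{\left(t x \right)} - 9 x^{2} e^{2 t x} - 6 x^{2} e^{t x} \sin{\left(t x \right)} - x^{2} \sin^{2}{\left(t x \right)} + 9 e^{t x} \cos{\left(x \right)} - 9 \sin{\left(x \right)} \cos{\left(x \right)} + \frac{9 \cos^{2}{\left(x \right)}}{2} - 3 \cos{\left(x \right)} \cos{\left(t x \right)} + 6 \cos{\left(x \right)}.
Matching coefficients of the independent functions:
(each divided by its leading coefficient; functions giving the same equation are listed together)
  [t e^{t x}]:  A - 3 = 0
  [t e^{2 t x}, t^{2} e^{2 t x}, x^{2} e^{2 t x}]:  A^{2} - 9 = 0
  [t \sin{\left(t x \right)}]:  C + 1 = 0
  [t^{2} \sin^{2}{\left(t x \right)}, x^{2} \sin^{2}{\left(t x \right)}, t \sin{\left(t x \right)} \cos{\left(t x \right)}]:  C^{2} - 1 = 0
  [e^{t x} \cos{\left(x \right)}, t e^{t x} \sin{\left(x \right)}, t e^{t x} \cos{\left(x \right)}]:  A B + 9 = 0
  [\sin{\left(x \right)} \cos{\left(x \right)}, \cos^{2}{\left(x \right)}]:  B^{2} - 9 = 0
  [\cos{\left(x \right)} \cos{\left(t x \right)}, t \sin{\left(x \right)} \sin{\left(t x \right)}, t \sin{\left(t x \right)} \cos{\left(x \right)}]:  B C - 3 = 0
  [t e^{t x} \sin{\left(t x \right)}, t e^{t x} \cos{\left(t x \right)}, t^{2} e^{t x} \sin{\left(t x \right)}, …]:  A C + 3 = 0
  [\cos{\left(x \right)}]:  B + 3 = 0
Solving: A = 3, B = -3, C = -1.
Check against the point condition:
  u(0, 0) = 2  ⟹  A + C = 2  ✓
Hence u(x, t) = 3 e^{t x} - 3 \sin{\left(x \right)} - \cos{\left(t x \right)}.

Answer: u(x, t) = 3 e^{t x} - 3 \sin{\left(x \right)} - \cos{\left(t x \right)}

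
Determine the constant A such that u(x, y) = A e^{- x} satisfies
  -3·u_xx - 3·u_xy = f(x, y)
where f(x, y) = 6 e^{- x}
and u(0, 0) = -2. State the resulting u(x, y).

Answer: u(x, y) = - 2 e^{- x}

Derivation:
Substitute the ansatz u = A e^{- x} into the left-hand side.
Derivatives of the ansatz:
  u_xx = A e^{- x}
  u_xy = 0
Term by term:
  -3·u_xx = - 3 A e^{- x}
  -3·u_xy = 0
So the left-hand side equals
  - 3 A e^{- x}
This must equal f(x, y) = 6 e^{- x} identically.
Matching coefficients of the independent functions:
  [e^{- x}]:  - 3 A = 6
Solving: A = -2.
Check against the point condition:
  u(0, 0) = -2  ⟹  A = -2  ✓
Hence u(x, y) = - 2 e^{- x}.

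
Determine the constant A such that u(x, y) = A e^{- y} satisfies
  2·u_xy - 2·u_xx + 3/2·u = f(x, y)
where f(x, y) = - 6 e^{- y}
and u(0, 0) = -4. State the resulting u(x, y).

Answer: u(x, y) = - 4 e^{- y}

Derivation:
Substitute the ansatz u = A e^{- y} into the left-hand side.
Derivatives of the ansatz:
  u_xy = 0
  u_xx = 0
Term by term:
  2·u_xy = 0
  -2·u_xx = 0
  3/2·u = \frac{3 A e^{- y}}{2}
So the left-hand side equals
  \frac{3 A e^{- y}}{2}
This must equal f(x, y) = - 6 e^{- y} identically.
Matching coefficients of the independent functions:
  [e^{- y}]:  \frac{3 A}{2} = -6
Solving: A = -4.
Check against the point condition:
  u(0, 0) = -4  ⟹  A = -4  ✓
Hence u(x, y) = - 4 e^{- y}.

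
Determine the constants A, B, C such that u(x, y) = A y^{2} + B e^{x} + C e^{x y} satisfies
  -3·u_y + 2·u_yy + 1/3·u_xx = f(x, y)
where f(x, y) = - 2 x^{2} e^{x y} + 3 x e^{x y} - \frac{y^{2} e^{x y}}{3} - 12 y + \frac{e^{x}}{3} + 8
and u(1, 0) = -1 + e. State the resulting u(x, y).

Substitute the ansatz u = A y^{2} + B e^{x} + C e^{x y} into the left-hand side.
Derivatives of the ansatz:
  u_y = 2 A y + C x e^{x y}
  u_yy = 2 A + C x^{2} e^{x y}
  u_xx = B e^{x} + C y^{2} e^{x y}
Term by term:
  -3·u_y = - 6 A y - 3 C x e^{x y}
  2·u_yy = 4 A + 2 C x^{2} e^{x y}
  1/3·u_xx = \frac{B e^{x}}{3} + \frac{C y^{2} e^{x y}}{3}
So the left-hand side equals
  - 6 A y + 4 A + \frac{B e^{x}}{3} + 2 C x^{2} e^{x y} - 3 C x e^{x y} + \frac{C y^{2} e^{x y}}{3}
This must equal f(x, y) = - 2 x^{2} e^{x y} + 3 x e^{x y} - \frac{y^{2} e^{x y}}{3} - 12 y + \frac{e^{x}}{3} + 8 identically.
Matching coefficients of the independent functions:
  [constant term]:  4 A = 8
  [y]:  - 6 A = -12
  [x e^{x y}]:  - 3 C = 3
  [x^{2} e^{x y}]:  2 C = -2
  [y^{2} e^{x y}]:  \frac{C}{3} = - \frac{1}{3}
  [e^{x}]:  \frac{B}{3} = \frac{1}{3}
Solving: A = 2, B = 1, C = -1.
Check against the point condition:
  u(1, 0) = -1 + e  ⟹  e B + C = -1 + e  ✓
Hence u(x, y) = 2 y^{2} + e^{x} - e^{x y}.

Answer: u(x, y) = 2 y^{2} + e^{x} - e^{x y}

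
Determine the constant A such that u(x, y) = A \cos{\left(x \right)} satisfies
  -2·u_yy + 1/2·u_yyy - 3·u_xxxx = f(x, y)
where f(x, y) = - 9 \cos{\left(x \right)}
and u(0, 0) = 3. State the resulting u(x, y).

Substitute the ansatz u = A \cos{\left(x \right)} into the left-hand side.
Derivatives of the ansatz:
  u_yy = 0
  u_yyy = 0
  u_xxxx = A \cos{\left(x \right)}
Term by term:
  -2·u_yy = 0
  1/2·u_yyy = 0
  -3·u_xxxx = - 3 A \cos{\left(x \right)}
So the left-hand side equals
  - 3 A \cos{\left(x \right)}
This must equal f(x, y) = - 9 \cos{\left(x \right)} identically.
Matching coefficients of the independent functions:
  [\cos{\left(x \right)}]:  - 3 A = -9
Solving: A = 3.
Check against the point condition:
  u(0, 0) = 3  ⟹  A = 3  ✓
Hence u(x, y) = 3 \cos{\left(x \right)}.

Answer: u(x, y) = 3 \cos{\left(x \right)}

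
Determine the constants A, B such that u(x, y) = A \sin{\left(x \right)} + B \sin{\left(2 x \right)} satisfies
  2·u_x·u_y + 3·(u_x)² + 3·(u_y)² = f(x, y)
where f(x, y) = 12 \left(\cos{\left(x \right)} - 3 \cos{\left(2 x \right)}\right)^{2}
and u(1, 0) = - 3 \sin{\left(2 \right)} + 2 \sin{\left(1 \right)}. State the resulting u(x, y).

Answer: u(x, y) = 2 \sin{\left(x \right)} - 3 \sin{\left(2 x \right)}

Derivation:
Substitute the ansatz u = A \sin{\left(x \right)} + B \sin{\left(2 x \right)} into the left-hand side.
Derivatives of the ansatz:
  u_x = A \cos{\left(x \right)} + 2 B \cos{\left(2 x \right)}
  u_y = 0
Term by term:
  2·u_x·u_y = 0
  3·(u_x)² = 3 A^{2} \cos^{2}{\left(x \right)} + 12 A B \cos{\left(x \right)} \cos{\left(2 x \right)} + 12 B^{2} \cos^{2}{\left(2 x \right)}
  3·(u_y)² = 0
So the left-hand side equals
  3 A^{2} \cos^{2}{\left(x \right)} + 12 A B \cos{\left(x \right)} \cos{\left(2 x \right)} + 12 B^{2} \cos^{2}{\left(2 x \right)}
This must equal f(x, y) identically; expanded, f = 12 \cos^{2}{\left(x \right)} - 72 \cos{\left(x \right)} \cos{\left(2 x \right)} + 108 \cos^{2}{\left(2 x \right)}.
Matching coefficients of the independent functions:
  [\cos{\left(x \right)} \cos{\left(2 x \right)}]:  12 A B = -72
  [\cos^{2}{\left(x \right)}]:  3 A^{2} = 12
  [\cos^{2}{\left(2 x \right)}]:  12 B^{2} = 108
These equations allow (A, B) = (-2, 3) or (2, -3).
Impose the point condition(s):
  u(1, 0) = - 3 \sin{\left(2 \right)} + 2 \sin{\left(1 \right)}  ⟹  A \sin{\left(1 \right)} + B \sin{\left(2 \right)} = - 3 \sin{\left(2 \right)} + 2 \sin{\left(1 \right)}
Only A = 2, B = -3 satisfies everything.
Hence u(x, y) = 2 \sin{\left(x \right)} - 3 \sin{\left(2 x \right)}.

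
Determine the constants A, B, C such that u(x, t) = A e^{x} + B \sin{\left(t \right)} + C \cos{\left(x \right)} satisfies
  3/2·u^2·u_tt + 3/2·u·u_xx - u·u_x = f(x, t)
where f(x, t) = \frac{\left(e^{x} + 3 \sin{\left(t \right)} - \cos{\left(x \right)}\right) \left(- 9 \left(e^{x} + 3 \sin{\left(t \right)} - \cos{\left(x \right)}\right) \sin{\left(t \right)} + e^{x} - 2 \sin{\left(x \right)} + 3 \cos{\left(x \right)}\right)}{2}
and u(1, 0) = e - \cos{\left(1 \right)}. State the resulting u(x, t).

Substitute the ansatz u = A e^{x} + B \sin{\left(t \right)} + C \cos{\left(x \right)} into the left-hand side.
Derivatives of the ansatz:
  u_tt = - B \sin{\left(t \right)}
  u_xx = A e^{x} - C \cos{\left(x \right)}
  u_x = A e^{x} - C \sin{\left(x \right)}
Term by term:
  3/2·u^2·u_tt = - \frac{3 A^{2} B e^{2 x} \sin{\left(t \right)}}{2} - 3 A B^{2} e^{x} \sin^{2}{\left(t \right)} - 3 A B C e^{x} \sin{\left(t \right)} \cos{\left(x \right)} - \frac{3 B^{3} \sin^{3}{\left(t \right)}}{2} - 3 B^{2} C \sin^{2}{\left(t \right)} \cos{\left(x \right)} - \frac{3 B C^{2} \sin{\left(t \right)} \cos^{2}{\left(x \right)}}{2}
  3/2·u·u_xx = \frac{3 A^{2} e^{2 x}}{2} + \frac{3 A B e^{x} \sin{\left(t \right)}}{2} - \frac{3 B C \sin{\left(t \right)} \cos{\left(x \right)}}{2} - \frac{3 C^{2} \cos^{2}{\left(x \right)}}{2}
  -u·u_x = - A^{2} e^{2 x} - A B e^{x} \sin{\left(t \right)} + A C e^{x} \sin{\left(x \right)} - A C e^{x} \cos{\left(x \right)} + B C \sin{\left(t \right)} \sin{\left(x \right)} + C^{2} \sin{\left(x \right)} \cos{\left(x \right)}
So the left-hand side equals
  - \frac{3 A^{2} B e^{2 x} \sin{\left(t \right)}}{2} + \frac{A^{2} e^{2 x}}{2} - 3 A B^{2} e^{x} \sin^{2}{\left(t \right)} - 3 A B C e^{x} \sin{\left(t \right)} \cos{\left(x \right)} + \frac{A B e^{x} \sin{\left(t \right)}}{2} + A C e^{x} \sin{\left(x \right)} - A C e^{x} \cos{\left(x \right)} - \frac{3 B^{3} \sin^{3}{\left(t \right)}}{2} - 3 B^{2} C \sin^{2}{\left(t \right)} \cos{\left(x \right)} - \frac{3 B C^{2} \sin{\left(t \right)} \cos^{2}{\left(x \right)}}{2} + B C \sin{\left(t \right)} \sin{\left(x \right)} - \frac{3 B C \sin{\left(t \right)} \cos{\left(x \right)}}{2} + C^{2} \sin{\left(x \right)} \cos{\left(x \right)} - \frac{3 C^{2} \cos^{2}{\left(x \right)}}{2}
This must equal f(x, t) identically; expanded, f = - \frac{9 e^{2 x} \sin{\left(t \right)}}{2} + \frac{e^{2 x}}{2} - 27 e^{x} \sin^{2}{\left(t \right)} + 9 e^{x} \sin{\left(t \right)} \cos{\left(x \right)} + \frac{3 e^{x} \sin{\left(t \right)}}{2} - e^{x} \sin{\left(x \right)} + e^{x} \cos{\left(x \right)} - \frac{81 \sin^{3}{\left(t \right)}}{2} + 27 \sin^{2}{\left(t \right)} \cos{\left(x \right)} - 3 \sin{\left(t \right)} \sin{\left(x \right)} - \frac{9 \sin{\left(t \right)} \cos^{2}{\left(x \right)}}{2} + \frac{9 \sin{\left(t \right)} \cos{\left(x \right)}}{2} + \sin{\left(x \right)} \cos{\left(x \right)} - \frac{3 \cos^{2}{\left(x \right)}}{2}.
Matching coefficients of the independent functions:
  [e^{x} \sin{\left(t \right)}]:  \frac{A B}{2} = \frac{3}{2}
  [e^{x} \sin^{2}{\left(t \right)}]:  - 3 A B^{2} = -27
  [e^{x} \sin{\left(x \right)}]:  A C = -1
  [e^{x} \cos{\left(x \right)}]:  - A C = 1
  [e^{2 x} \sin{\left(t \right)}]:  - \frac{3 A^{2} B}{2} = - \frac{9}{2}
  [\sin{\left(t \right)} \sin{\left(x \right)}]:  B C = -3
  [\sin{\left(t \right)} \cos{\left(x \right)}]:  - \frac{3 B C}{2} = \frac{9}{2}
  [\sin{\left(t \right)} \cos^{2}{\left(x \right)}]:  - \frac{3 B C^{2}}{2} = - \frac{9}{2}
  [\sin^{2}{\left(t \right)} \cos{\left(x \right)}]:  - 3 B^{2} C = 27
  [\sin{\left(x \right)} \cos{\left(x \right)}]:  C^{2} = 1
  [e^{x} \sin{\left(t \right)} \cos{\left(x \right)}]:  - 3 A B C = 9
  [e^{2 x}]:  \frac{A^{2}}{2} = \frac{1}{2}
  [\sin^{3}{\left(t \right)}]:  - \frac{3 B^{3}}{2} = - \frac{81}{2}
  [\cos^{2}{\left(x \right)}]:  - \frac{3 C^{2}}{2} = - \frac{3}{2}
Solving: A = 1, B = 3, C = -1.
Check against the point condition:
  u(1, 0) = e - \cos{\left(1 \right)}  ⟹  e A + C \cos{\left(1 \right)} = e - \cos{\left(1 \right)}  ✓
Hence u(x, t) = e^{x} + 3 \sin{\left(t \right)} - \cos{\left(x \right)}.

Answer: u(x, t) = e^{x} + 3 \sin{\left(t \right)} - \cos{\left(x \right)}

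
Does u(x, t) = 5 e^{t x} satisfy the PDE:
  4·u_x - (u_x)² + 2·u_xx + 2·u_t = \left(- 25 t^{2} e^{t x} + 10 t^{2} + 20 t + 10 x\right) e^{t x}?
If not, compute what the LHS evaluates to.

Evaluate each term of the left-hand side for u = 5 e^{t x}.
Derivatives:
  u_x = 5 t e^{t x}
  u_xx = 5 t^{2} e^{t x}
  u_t = 5 x e^{t x}
Terms:
  4·u_x = 20 t e^{t x}
  -(u_x)² = - 25 t^{2} e^{2 t x}
  2·u_xx = 10 t^{2} e^{t x}
  2·u_t = 10 x e^{t x}
Sum: LHS = \left(- 25 t^{2} e^{t x} + 10 t^{2} + 20 t + 10 x\right) e^{t x}
This is exactly the given right-hand side, so u is a solution.

Answer: Yes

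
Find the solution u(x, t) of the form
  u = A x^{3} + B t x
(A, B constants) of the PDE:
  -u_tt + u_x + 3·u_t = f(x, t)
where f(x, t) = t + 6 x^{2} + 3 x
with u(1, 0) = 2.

Substitute the ansatz u = A x^{3} + B t x into the left-hand side.
Derivatives of the ansatz:
  u_tt = 0
  u_x = 3 A x^{2} + B t
  u_t = B x
Term by term:
  -u_tt = 0
  u_x = 3 A x^{2} + B t
  3·u_t = 3 B x
So the left-hand side equals
  3 A x^{2} + B t + 3 B x
This must equal f(x, t) = t + 6 x^{2} + 3 x identically.
Matching coefficients of the independent functions:
  [t]:  B = 1
  [x]:  3 B = 3
  [x^{2}]:  3 A = 6
Solving: A = 2, B = 1.
Check against the point condition:
  u(1, 0) = 2  ⟹  A = 2  ✓
Hence u(x, t) = t x + 2 x^{3}.

Answer: u(x, t) = t x + 2 x^{3}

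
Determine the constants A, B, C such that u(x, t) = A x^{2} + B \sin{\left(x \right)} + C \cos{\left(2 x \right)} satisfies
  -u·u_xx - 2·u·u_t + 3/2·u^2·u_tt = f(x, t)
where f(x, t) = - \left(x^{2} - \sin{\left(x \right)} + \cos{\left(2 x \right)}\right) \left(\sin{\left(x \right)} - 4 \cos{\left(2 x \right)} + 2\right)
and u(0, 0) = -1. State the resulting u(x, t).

Substitute the ansatz u = A x^{2} + B \sin{\left(x \right)} + C \cos{\left(2 x \right)} into the left-hand side.
Derivatives of the ansatz:
  u_xx = 2 A - B \sin{\left(x \right)} - 4 C \cos{\left(2 x \right)}
  u_t = 0
  u_tt = 0
Term by term:
  -u·u_xx = - 2 A^{2} x^{2} + A B x^{2} \sin{\left(x \right)} - 2 A B \sin{\left(x \right)} + 4 A C x^{2} \cos{\left(2 x \right)} - 2 A C \cos{\left(2 x \right)} + B^{2} \sin^{2}{\left(x \right)} + 5 B C \sin{\left(x \right)} \cos{\left(2 x \right)} + 4 C^{2} \cos^{2}{\left(2 x \right)}
  -2·u·u_t = 0
  3/2·u^2·u_tt = 0
So the left-hand side equals
  - 2 A^{2} x^{2} + A B x^{2} \sin{\left(x \right)} - 2 A B \sin{\left(x \right)} + 4 A C x^{2} \cos{\left(2 x \right)} - 2 A C \cos{\left(2 x \right)} + B^{2} \sin^{2}{\left(x \right)} + 5 B C \sin{\left(x \right)} \cos{\left(2 x \right)} + 4 C^{2} \cos^{2}{\left(2 x \right)}
This must equal f(x, t) identically; expanded, f = - x^{2} \sin{\left(x \right)} + 4 x^{2} \cos{\left(2 x \right)} - 2 x^{2} + \sin^{2}{\left(x \right)} - 5 \sin{\left(x \right)} \cos{\left(2 x \right)} + 2 \sin{\left(x \right)} + 4 \cos^{2}{\left(2 x \right)} - 2 \cos{\left(2 x \right)}.
Matching coefficients of the independent functions:
  [x^{2}]:  - 2 A^{2} = -2
  [x^{2} \sin{\left(x \right)}]:  A B = -1
  [x^{2} \cos{\left(2 x \right)}]:  4 A C = 4
  [\sin{\left(x \right)} \cos{\left(2 x \right)}]:  5 B C = -5
  [\sin{\left(x \right)}]:  - 2 A B = 2
  [\sin^{2}{\left(x \right)}]:  B^{2} = 1
  [\cos{\left(2 x \right)}]:  - 2 A C = -2
  [\cos^{2}{\left(2 x \right)}]:  4 C^{2} = 4
These equations allow (A, B, C) = (-1, 1, -1) or (1, -1, 1).
Impose the point condition(s):
  u(0, 0) = -1  ⟹  C = -1
Only A = -1, B = 1, C = -1 satisfies everything.
Hence u(x, t) = - x^{2} + \sin{\left(x \right)} - \cos{\left(2 x \right)}.

Answer: u(x, t) = - x^{2} + \sin{\left(x \right)} - \cos{\left(2 x \right)}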